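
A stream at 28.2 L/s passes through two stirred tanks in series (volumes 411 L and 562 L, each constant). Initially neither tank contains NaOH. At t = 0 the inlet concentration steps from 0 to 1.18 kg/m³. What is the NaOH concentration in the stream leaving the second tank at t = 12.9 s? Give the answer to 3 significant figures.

0.206 kg/m³

Each tank obeys Vᵢ dCᵢ/dt = Q(Cᵢ₋₁ − Cᵢ), so τᵢ = Vᵢ/Q.
τ₁ = 411/28.2 = 14.574 s; τ₂ = 562/28.2 = 19.929 s.
Solving the cascade with C₁(0)=C₂(0)=0 gives C₂(t) = C_in[1 − (τ₁ e^(−t/τ₁) − τ₂ e^(−t/τ₂))/(τ₁ − τ₂)].
At t = 12.9: e^(−t/τ₁) = 0.41267, e^(−t/τ₂) = 0.52346.
C₂ = 1.18·[1 − (14.574·0.41267 − 19.929·0.52346)/(-5.3546)] = 1.18·0.17498 = 0.20648 kg/m³.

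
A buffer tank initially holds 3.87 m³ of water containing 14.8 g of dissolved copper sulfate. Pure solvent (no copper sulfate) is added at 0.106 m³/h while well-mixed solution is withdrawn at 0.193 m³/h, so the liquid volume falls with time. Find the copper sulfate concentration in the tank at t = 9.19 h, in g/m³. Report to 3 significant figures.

2.88 g/m³

Let m(t) be the amount of copper sulfate. Volume: V(t) = V₀ + (Q_in − Q_out) t = 3.87 − 0.087000 t; V(9.19) = 3.0705 m³.
Solute balance: dm/dt = 0 − Q_out C = −Q_out m/V(t).
dm/m = −Q_out dt/(V₀ − 0.087000 t); integrating gives ln(m/m₀) = −(Q_out/(Q_in−Q_out)) ln(V/V₀).
m = m₀ (V₀/V)^(Q_out/(Q_in−Q_out)) = 14.8 × (3.87/3.0705)^(-2.2184) = 8.8573 g.
C = m/V = 8.8573/3.0705 = 2.8847 g/m³.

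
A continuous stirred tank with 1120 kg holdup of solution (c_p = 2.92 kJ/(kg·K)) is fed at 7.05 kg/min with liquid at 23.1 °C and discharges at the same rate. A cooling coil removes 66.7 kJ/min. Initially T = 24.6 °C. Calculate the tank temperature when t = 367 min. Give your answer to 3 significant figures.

20.3 °C

Heat balance on the well-mixed liquid: M c_p dT/dt = ṁ c_p (T_in − T) − 66.7.
Rearrange: dT/dt = (T_ss − T)/τ with τ = M/ṁ = 158.87 min and T_ss = T_in − Q̇/(ṁ c_p) = 19.860 °C.
T approaches T_ss exponentially: T(t) = T_ss + (T₀ − T_ss) e^(−t/τ).
T(367) = 19.860 + (4.7401)·e^(−367/158.87) = 19.860 + (4.7401)·0.099248 = 20.330 °C.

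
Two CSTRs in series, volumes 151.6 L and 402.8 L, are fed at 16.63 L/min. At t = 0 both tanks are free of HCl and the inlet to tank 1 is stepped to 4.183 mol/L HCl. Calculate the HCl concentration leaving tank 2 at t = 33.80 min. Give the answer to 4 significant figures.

2.583 mol/L

Species balance on tank i: dCᵢ/dt = (Cᵢ₋₁ − Cᵢ)/τᵢ with τᵢ = Vᵢ/Q.
τ₁ = 151.6/16.63 = 9.11606 min; τ₂ = 402.8/16.63 = 24.2213 min.
Tank 1: C₁ = C_in(1 − e^(−t/τ₁)). Tank 2 (τ₁ ≠ τ₂): C₂ = C_in[1 − (τ₁ e^(−t/τ₁) − τ₂ e^(−t/τ₂))/(τ₁ − τ₂)].
At t = 33.80: e^(−t/τ₁) = 0.0245328, e^(−t/τ₂) = 0.247717.
C₂ = 4.183·[1 − (9.11606·0.0245328 − 24.2213·0.247717)/(-15.1052)] = 4.183·0.617590 = 2.58338 mol/L.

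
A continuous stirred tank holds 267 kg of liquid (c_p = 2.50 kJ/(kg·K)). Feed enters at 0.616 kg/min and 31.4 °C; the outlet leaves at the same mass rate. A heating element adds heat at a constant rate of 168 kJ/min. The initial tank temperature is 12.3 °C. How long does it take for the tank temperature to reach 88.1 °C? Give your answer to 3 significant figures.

388 min

Heat balance on the well-mixed liquid: M c_p dT/dt = ṁ c_p (T_in − T) + 168.
τ = M/ṁ = 433.44 min; T_ss = T_in + Q̇/(ṁ c_p) = 140.49 °C.
T(t) = T_ss + (T₀ − T_ss) e^(−t/τ). Set T = 88.1:
e^(−t/τ) = (88.1 − 140.49)/(12.3 − 140.49) = 0.40869
t = −433.44 · ln(0.40869) = 387.84 min.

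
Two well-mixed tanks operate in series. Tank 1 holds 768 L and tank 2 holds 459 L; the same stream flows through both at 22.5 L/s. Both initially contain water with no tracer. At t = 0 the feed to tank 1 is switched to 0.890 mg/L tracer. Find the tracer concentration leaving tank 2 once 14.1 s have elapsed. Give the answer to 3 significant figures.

Each tank obeys Vᵢ dCᵢ/dt = Q(Cᵢ₋₁ − Cᵢ), so τᵢ = Vᵢ/Q.
τ₁ = 768/22.5 = 34.133 s; τ₂ = 459/22.5 = 20.400 s.
Tank 1: C₁ = C_in(1 − e^(−t/τ₁)). Tank 2 (τ₁ ≠ τ₂): C₂ = C_in[1 − (τ₁ e^(−t/τ₁) − τ₂ e^(−t/τ₂))/(τ₁ − τ₂)].
At t = 14.1: e^(−t/τ₁) = 0.66161, e^(−t/τ₂) = 0.50099.
C₂ = 0.890·[1 − (34.133·0.66161 − 20.400·0.50099)/(13.733)] = 0.890·0.099805 = 0.088826 mg/L.

0.0888 mg/L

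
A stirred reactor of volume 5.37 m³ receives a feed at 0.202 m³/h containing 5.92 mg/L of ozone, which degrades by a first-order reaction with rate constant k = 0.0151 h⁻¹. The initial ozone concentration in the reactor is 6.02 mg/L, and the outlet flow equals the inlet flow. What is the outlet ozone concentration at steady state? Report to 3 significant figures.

4.22 mg/L

V dC/dt = Q(C_in − C) − k V C.
Steady state (dC/dt = 0): C_ss = Q C_in/(Q + kV) = C_in/(1 + kV/Q).
C_ss = 0.202·5.92/(0.202 + 0.0151·5.37) = 1.1958/0.28309 = 4.2243 mg/L.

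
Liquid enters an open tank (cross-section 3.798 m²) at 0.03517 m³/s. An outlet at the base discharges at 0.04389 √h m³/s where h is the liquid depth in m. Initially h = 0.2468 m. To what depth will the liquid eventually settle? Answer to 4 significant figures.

0.6421 m

Level balance: A dh/dt = 0.03517 − 0.04389 √h. Setting dh/dt = 0:
Q_in = 0.04389 √h_ss ⇒ √h_ss = 0.03517/0.04389 = 0.801321.
h_ss = 0.801321² = 0.642116 m. (Since h₀ = 0.2468 m < h_ss, the level will rise toward this value.)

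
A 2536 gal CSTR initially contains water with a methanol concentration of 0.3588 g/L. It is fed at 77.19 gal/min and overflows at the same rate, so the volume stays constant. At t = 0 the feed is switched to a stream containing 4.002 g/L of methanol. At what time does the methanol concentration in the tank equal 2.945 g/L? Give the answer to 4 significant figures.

Species balance: V dC/dt = Q(C_in − C) ⇒ τ = V/Q = 32.8540 min.
C(t) = C_in + (C₀ − C_in) e^(−t/τ). Set C = 2.945 and solve for t:
e^(−t/τ) = (C − C_in)/(C₀ − C_in) = (2.945 − 4.002)/(0.3588 − 4.002) = 0.290130
t = −τ ln(…) = 32.8540 × 1.23743 = 40.6544 min.

40.65 min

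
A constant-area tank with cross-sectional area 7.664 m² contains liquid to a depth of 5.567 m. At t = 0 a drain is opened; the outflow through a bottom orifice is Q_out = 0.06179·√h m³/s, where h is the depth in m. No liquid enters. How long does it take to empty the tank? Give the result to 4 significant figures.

585.3 s

Volume balance on the tank: A dh/dt = −0.06179 √h.
This is separable: 2 d(√h)/dt = −0.06179/A, so √h = √h₀ − (0.06179/(2A)) t.
Tank is empty when √h = 0: t_empty = 2A√h₀/0.06179.
t_empty = 2·7.664·√5.567/0.06179 = 15.3280·2.35945/0.06179 = 585.299 s.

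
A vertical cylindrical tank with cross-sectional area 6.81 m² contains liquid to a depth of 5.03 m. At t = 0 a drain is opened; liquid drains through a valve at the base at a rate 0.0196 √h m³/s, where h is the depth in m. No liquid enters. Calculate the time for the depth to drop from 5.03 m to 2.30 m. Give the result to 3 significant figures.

A dh/dt = −Q_out = −0.0196 √h.
This is separable: 2 d(√h)/dt = −0.0196/A, so √h = √h₀ − (0.0196/(2A)) t.
t = 2A(√h₀ − √h)/0.0196 = 2·6.81·(√5.03 − √2.30)/0.0196
  = 13.620 × (2.2428 − 1.5166) / 0.0196 = 504.63 s.

505 s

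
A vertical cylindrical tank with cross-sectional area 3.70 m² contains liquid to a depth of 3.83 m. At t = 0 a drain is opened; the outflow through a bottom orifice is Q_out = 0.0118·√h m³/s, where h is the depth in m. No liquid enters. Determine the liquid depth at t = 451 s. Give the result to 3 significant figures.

With no inflow, A dh/dt = −0.0118 √h.
∫ h^(−1/2) dh = −(0.0118/A) ∫ dt, giving 2√h = 2√h₀ − (0.0118/A) t.
√h = √3.83 − 0.0118·451/(2·3.70) = 1.9570 − 0.71916 = 1.2379.
h = 1.2379² = 1.5323 m.

1.53 m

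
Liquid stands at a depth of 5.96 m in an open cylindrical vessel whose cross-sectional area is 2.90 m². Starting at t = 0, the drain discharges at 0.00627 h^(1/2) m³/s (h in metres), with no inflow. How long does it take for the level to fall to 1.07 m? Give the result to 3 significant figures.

With no inflow, A dh/dt = −0.00627 √h.
Separate and integrate: 2(√h − √h₀) = −(0.00627/A) t.
t = 2A(√h₀ − √h)/0.00627 = 2·2.90·(√5.96 − √1.07)/0.00627
  = 5.8000 × (2.4413 − 1.0344) / 0.00627 = 1301.4 s.

1300 s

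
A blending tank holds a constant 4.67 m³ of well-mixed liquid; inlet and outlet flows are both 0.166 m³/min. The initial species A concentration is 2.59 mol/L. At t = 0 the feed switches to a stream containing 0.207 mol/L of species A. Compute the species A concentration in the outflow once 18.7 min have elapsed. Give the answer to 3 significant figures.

1.43 mol/L

Accumulation = in − out for the solute gives V dC/dt = Q(C_in − C).
Time constant τ = V/Q = 4.67/0.166 = 28.133 min.
Solution: C(t) = C_in + (C₀ − C_in) e^(−t/τ).
C(18.7) = 0.207 + (2.59 − 0.207)·e^(−18.7/28.133) = 0.207 + (2.3830)·0.51442 = 1.4329 mol/L.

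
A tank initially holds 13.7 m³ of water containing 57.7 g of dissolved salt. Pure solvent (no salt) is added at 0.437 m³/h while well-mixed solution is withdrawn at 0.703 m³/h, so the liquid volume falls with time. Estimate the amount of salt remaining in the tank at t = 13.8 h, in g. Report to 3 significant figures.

Let m(t) be the amount of salt. Volume: V(t) = V₀ + (Q_in − Q_out) t = 13.7 − 0.26600 t; V(13.8) = 10.029 m³.
Species balance (pure solvent in): dm/dt = −Q_out · m/V(t).
Separate: dm/m = −Q_out dt/V(t) ⇒ ln(m/m₀) = −(Q_out/(Q_in−Q_out)) ln(V/V₀).
m = m₀ (V₀/V)^(Q_out/(Q_in−Q_out)) = 57.7 × (13.7/10.029)^(-2.6429) = 25.304 g.

25.3 g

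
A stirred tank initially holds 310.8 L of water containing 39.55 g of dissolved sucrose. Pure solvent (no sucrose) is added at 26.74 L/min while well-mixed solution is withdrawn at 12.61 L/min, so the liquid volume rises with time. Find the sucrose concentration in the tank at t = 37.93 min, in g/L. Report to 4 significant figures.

Let m(t) be the amount of sucrose. Volume: V(t) = V₀ + (Q_in − Q_out) t = 310.8 + 14.1300 t; V(37.93) = 846.751 L.
Solute balance: dm/dt = 0 − Q_out C = −Q_out m/V(t).
Separate: dm/m = −Q_out dt/V(t) ⇒ ln(m/m₀) = −(Q_out/(Q_in−Q_out)) ln(V/V₀).
m = m₀ (V₀/V)^(Q_out/(Q_in−Q_out)) = 39.55 × (310.8/846.751)^(0.892427) = 16.1695 g.
C = m/V = 16.1695/846.751 = 0.0190959 g/L.

0.01910 g/L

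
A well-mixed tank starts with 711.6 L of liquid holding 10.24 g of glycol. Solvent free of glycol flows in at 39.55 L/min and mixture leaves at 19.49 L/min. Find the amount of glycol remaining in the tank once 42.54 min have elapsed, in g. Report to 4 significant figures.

Let m(t) be the amount of glycol. Volume: V(t) = V₀ + (Q_in − Q_out) t = 711.6 + 20.0600 t; V(42.54) = 1564.95 L.
No glycol enters, so dm/dt = −Q_out · (m/V).
Separate: dm/m = −Q_out dt/V(t) ⇒ ln(m/m₀) = −(Q_out/(Q_in−Q_out)) ln(V/V₀).
m = m₀ (V₀/V)^(Q_out/(Q_in−Q_out)) = 10.24 × (711.6/1564.95)^(0.971585) = 4.76168 g.

4.762 g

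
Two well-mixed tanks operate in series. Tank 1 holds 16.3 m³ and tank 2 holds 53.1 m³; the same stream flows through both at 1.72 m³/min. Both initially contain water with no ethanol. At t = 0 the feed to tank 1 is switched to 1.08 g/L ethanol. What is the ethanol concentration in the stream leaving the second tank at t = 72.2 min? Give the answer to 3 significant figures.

0.930 g/L

Species balance on tank i: dCᵢ/dt = (Cᵢ₋₁ − Cᵢ)/τᵢ with τᵢ = Vᵢ/Q.
τ₁ = 16.3/1.72 = 9.4767 min; τ₂ = 53.1/1.72 = 30.872 min.
Tank 1: C₁ = C_in(1 − e^(−t/τ₁)). Tank 2 (τ₁ ≠ τ₂): C₂ = C_in[1 − (τ₁ e^(−t/τ₁) − τ₂ e^(−t/τ₂))/(τ₁ − τ₂)].
At t = 72.2: e^(−t/τ₁) = 0.00049120, e^(−t/τ₂) = 0.096455.
C₂ = 1.08·[1 − (9.4767·0.00049120 − 30.872·0.096455)/(-21.395)] = 1.08·0.86104 = 0.92992 g/L.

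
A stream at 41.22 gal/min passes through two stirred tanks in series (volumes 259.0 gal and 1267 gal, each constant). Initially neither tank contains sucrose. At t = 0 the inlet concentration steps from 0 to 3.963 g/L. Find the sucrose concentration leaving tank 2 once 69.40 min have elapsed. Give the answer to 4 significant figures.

3.442 g/L

Time constants: τᵢ = Vᵢ/Q for each well-mixed tank.
τ₁ = 259.0/41.22 = 6.28336 min; τ₂ = 1267/41.22 = 30.7375 min.
Solving the cascade with C₁(0)=C₂(0)=0 gives C₂(t) = C_in[1 − (τ₁ e^(−t/τ₁) − τ₂ e^(−t/τ₂))/(τ₁ − τ₂)].
At t = 69.40: e^(−t/τ₁) = 1.59660e-05, e^(−t/τ₂) = 0.104577.
C₂ = 3.963·[1 − (6.28336·1.59660e-05 − 30.7375·0.104577)/(-24.4541)] = 3.963·0.868556 = 3.44209 g/L.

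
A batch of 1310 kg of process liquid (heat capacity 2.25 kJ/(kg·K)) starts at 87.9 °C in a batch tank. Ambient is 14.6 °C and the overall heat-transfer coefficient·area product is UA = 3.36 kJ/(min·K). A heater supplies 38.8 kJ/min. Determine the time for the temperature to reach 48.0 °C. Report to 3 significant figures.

911 min

Energy balance: M c_p dT/dt = −UA(T − T_amb) + Q̇.
τ = M c_p/UA = 877.23 min; T_ss = T_amb + Q̇/UA = 14.6 + 38.8/3.36 = 26.148 °C.
T(t) = T_ss + (T₀ − T_ss)e^(−t/τ); set T = 48.0:
t = −τ ln[(T − T_ss)/(T₀ − T_ss)] = −877.23 · ln(0.35387) = 911.29 min.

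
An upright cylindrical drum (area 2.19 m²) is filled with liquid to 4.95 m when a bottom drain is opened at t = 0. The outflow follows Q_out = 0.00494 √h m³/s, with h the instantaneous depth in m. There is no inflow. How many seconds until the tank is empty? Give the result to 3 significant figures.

Unsteady balance on liquid volume: A dh/dt = −0.00494 √h.
This is separable: 2 d(√h)/dt = −0.00494/A, so √h = √h₀ − (0.00494/(2A)) t.
Tank is empty when √h = 0: t_empty = 2A√h₀/0.00494.
t_empty = 2·2.19·√4.95/0.00494 = 4.3800·2.2249/0.00494 = 1972.6 s.

1970 s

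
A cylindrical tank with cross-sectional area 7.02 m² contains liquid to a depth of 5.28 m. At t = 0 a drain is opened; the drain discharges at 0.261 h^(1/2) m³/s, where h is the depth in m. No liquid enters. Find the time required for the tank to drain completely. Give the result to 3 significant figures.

124 s

A dh/dt = −Q_out = −0.261 √h.
∫ h^(−1/2) dh = −(0.261/A) ∫ dt, giving 2√h = 2√h₀ − (0.261/A) t.
Tank is empty when √h = 0: t_empty = 2A√h₀/0.261.
t_empty = 2·7.02·√5.28/0.261 = 14.040·2.2978/0.261 = 123.61 s.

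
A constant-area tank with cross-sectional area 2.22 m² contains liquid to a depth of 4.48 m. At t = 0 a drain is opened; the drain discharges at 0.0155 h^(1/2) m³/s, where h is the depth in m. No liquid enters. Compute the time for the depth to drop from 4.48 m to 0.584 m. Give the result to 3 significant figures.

387 s

Mass balance (ρ constant): A dh/dt = −0.0155 √h.
∫ h^(−1/2) dh = −(0.0155/A) ∫ dt, giving 2√h = 2√h₀ − (0.0155/A) t.
t = 2A(√h₀ − √h)/0.0155 = 2·2.22·(√4.48 − √0.584)/0.0155
  = 4.4400 × (2.1166 − 0.76420) / 0.0155 = 387.40 s.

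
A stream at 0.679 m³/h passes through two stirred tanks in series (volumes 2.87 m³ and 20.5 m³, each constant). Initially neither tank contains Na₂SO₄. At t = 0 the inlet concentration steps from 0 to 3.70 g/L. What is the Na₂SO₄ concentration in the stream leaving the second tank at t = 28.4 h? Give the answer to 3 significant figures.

2.02 g/L

Each tank obeys Vᵢ dCᵢ/dt = Q(Cᵢ₋₁ − Cᵢ), so τᵢ = Vᵢ/Q.
τ₁ = 2.87/0.679 = 4.2268 h; τ₂ = 20.5/0.679 = 30.191 h.
Tank 1: C₁ = C_in(1 − e^(−t/τ₁)). Tank 2 (τ₁ ≠ τ₂): C₂ = C_in[1 − (τ₁ e^(−t/τ₁) − τ₂ e^(−t/τ₂))/(τ₁ − τ₂)].
At t = 28.4: e^(−t/τ₁) = 0.0012077, e^(−t/τ₂) = 0.39037.
C₂ = 3.70·[1 − (4.2268·0.0012077 − 30.191·0.39037)/(-25.965)] = 3.70·0.54628 = 2.0212 g/L.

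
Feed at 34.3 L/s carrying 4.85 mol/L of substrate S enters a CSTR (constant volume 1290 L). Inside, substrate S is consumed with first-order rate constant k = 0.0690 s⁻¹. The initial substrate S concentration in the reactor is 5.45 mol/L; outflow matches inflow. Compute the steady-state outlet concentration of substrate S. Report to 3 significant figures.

1.35 mol/L

Species balance: V dC/dt = Q C_in − Q C − k V C.
At steady state: 0 = Q C_in − (Q + kV) C_ss, so C_ss = Q C_in/(Q + kV).
C_ss = 34.3·4.85/(34.3 + 0.0690·1290) = 166.35/123.31 = 1.3491 mol/L.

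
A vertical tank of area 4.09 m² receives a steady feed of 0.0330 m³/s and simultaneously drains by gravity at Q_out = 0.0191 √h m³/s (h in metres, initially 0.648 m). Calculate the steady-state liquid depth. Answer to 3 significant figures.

2.99 m

Accumulation of liquid (constant cross-section A): A dh/dt = Q_in − 0.0191 √h. At steady state dh/dt = 0:
Q_in = 0.0191 √h_ss ⇒ √h_ss = 0.0330/0.0191 = 1.7277.
h_ss = 1.7277² = 2.9851 m. (Since h₀ = 0.648 m < h_ss, the level will rise toward this value.)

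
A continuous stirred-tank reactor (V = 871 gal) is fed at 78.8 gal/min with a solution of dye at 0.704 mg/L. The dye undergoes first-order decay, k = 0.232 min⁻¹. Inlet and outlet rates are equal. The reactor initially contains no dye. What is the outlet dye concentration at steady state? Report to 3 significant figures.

Accumulation = in − out − consumed: V dC/dt = Q C_in − Q C − k V C.
At steady state: 0 = Q C_in − (Q + kV) C_ss, so C_ss = Q C_in/(Q + kV).
C_ss = 78.8·0.704/(78.8 + 0.232·871) = 55.475/280.87 = 0.19751 mg/L.

0.198 mg/L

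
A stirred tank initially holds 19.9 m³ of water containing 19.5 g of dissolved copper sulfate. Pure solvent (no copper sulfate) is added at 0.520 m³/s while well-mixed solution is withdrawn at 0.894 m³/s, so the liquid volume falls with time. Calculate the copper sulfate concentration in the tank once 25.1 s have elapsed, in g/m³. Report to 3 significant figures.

Let m(t) be the amount of copper sulfate. Volume: V(t) = V₀ + (Q_in − Q_out) t = 19.9 − 0.37400 t; V(25.1) = 10.513 m³.
No copper sulfate enters, so dm/dt = −Q_out · (m/V).
dm/m = −Q_out dt/(V₀ − 0.37400 t); integrating gives ln(m/m₀) = −(Q_out/(Q_in−Q_out)) ln(V/V₀).
m = m₀ (V₀/V)^(Q_out/(Q_in−Q_out)) = 19.5 × (19.9/10.513)^(-2.3904) = 4.2419 g.
C = m/V = 4.2419/10.513 = 0.40351 g/m³.

0.404 g/m³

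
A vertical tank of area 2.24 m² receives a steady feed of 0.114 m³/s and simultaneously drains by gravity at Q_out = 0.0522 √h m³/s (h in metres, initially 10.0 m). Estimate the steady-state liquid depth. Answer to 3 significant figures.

Level balance: A dh/dt = 0.114 − 0.0522 √h. Setting dh/dt = 0:
Q_in = 0.0522 √h_ss ⇒ √h_ss = 0.114/0.0522 = 2.1839.
h_ss = 2.1839² = 4.7695 m. (Since h₀ = 10.0 m > h_ss, the level will fall toward this value.)

4.77 m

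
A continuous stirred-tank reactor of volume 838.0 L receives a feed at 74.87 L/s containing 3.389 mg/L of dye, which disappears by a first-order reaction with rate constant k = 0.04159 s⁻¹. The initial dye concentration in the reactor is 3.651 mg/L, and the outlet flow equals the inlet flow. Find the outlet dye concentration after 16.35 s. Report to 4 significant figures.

2.470 mg/L

Accumulation = in − out − consumed: V dC/dt = Q C_in − Q C − k V C.
dC/dt = (Q/V) C_in − (Q/V + k) C; effective rate a = Q/V + k = 0.0893437 + 0.04159 = 0.130934 s⁻¹.
C_ss = Q C_in/(Q + kV) = 2.31251 mg/L; C(t) = C_ss + (C₀ − C_ss) e^(−a t).
C(16.35) = 2.31251 + (1.33849)·e^(−0.130934·16.35) = 2.31251 + (1.33849)·0.117565 = 2.46987 mg/L.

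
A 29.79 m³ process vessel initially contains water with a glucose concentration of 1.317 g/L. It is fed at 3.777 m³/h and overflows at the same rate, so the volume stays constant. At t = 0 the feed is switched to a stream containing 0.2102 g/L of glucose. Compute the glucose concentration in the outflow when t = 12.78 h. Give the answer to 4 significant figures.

0.4292 g/L

Unsteady species balance (constant V, well mixed): V dC/dt = Q(C_in − C).
So dC/dt = (C_in − C)/τ with τ = V/Q = 29.79/3.777 = 7.88721 h.
C approaches C_in exponentially: C(t) = C_in + (C₀ − C_in) e^(−t/τ).
C(12.78) = 0.2102 + (1.317 − 0.2102)·e^(−12.78/7.88721) = 0.2102 + (1.10680)·0.197831 = 0.429159 g/L.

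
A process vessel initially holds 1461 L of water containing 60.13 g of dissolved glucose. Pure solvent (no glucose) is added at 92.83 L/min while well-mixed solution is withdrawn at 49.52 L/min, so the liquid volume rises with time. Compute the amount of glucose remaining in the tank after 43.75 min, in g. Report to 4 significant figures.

23.24 g

Total volume: dV/dt = Q_in − Q_out = 43.3100 L/min, so V(t) = 1461 + 43.3100 t and V(43.75) = 3355.81 L.
Solute balance: dm/dt = 0 − Q_out C = −Q_out m/V(t).
dm/m = −Q_out dt/(V₀ + 43.3100 t); integrating gives ln(m/m₀) = −(Q_out/(Q_in−Q_out)) ln(V/V₀).
m = m₀ (V₀/V)^(Q_out/(Q_in−Q_out)) = 60.13 × (1461/3355.81)^(1.14338) = 23.2360 g.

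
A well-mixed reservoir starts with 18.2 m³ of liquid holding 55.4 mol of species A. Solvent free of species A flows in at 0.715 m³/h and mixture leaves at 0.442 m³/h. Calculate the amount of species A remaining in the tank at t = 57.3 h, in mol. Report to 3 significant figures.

20.3 mol

Let m(t) be the amount of species A. Volume: V(t) = V₀ + (Q_in − Q_out) t = 18.2 + 0.27300 t; V(57.3) = 33.843 m³.
Species balance (pure solvent in): dm/dt = −Q_out · m/V(t).
Separate: dm/m = −Q_out dt/V(t) ⇒ ln(m/m₀) = −(Q_out/(Q_in−Q_out)) ln(V/V₀).
m = m₀ (V₀/V)^(Q_out/(Q_in−Q_out)) = 55.4 × (18.2/33.843)^(1.6190) = 20.293 mol.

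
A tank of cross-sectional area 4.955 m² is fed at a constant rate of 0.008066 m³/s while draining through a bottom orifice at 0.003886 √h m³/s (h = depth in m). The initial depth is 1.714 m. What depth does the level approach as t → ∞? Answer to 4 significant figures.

A dh/dt = Q_in − 0.003886 √h. Steady state requires inflow = outflow:
Q_in = 0.003886 √h_ss ⇒ √h_ss = 0.008066/0.003886 = 2.07566.
h_ss = 2.07566² = 4.30835 m. (Since h₀ = 1.714 m < h_ss, the level will rise toward this value.)

4.308 m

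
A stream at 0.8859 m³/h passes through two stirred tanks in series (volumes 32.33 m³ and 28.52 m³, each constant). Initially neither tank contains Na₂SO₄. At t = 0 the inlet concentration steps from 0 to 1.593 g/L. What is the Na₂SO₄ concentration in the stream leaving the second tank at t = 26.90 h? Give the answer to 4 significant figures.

Each tank obeys Vᵢ dCᵢ/dt = Q(Cᵢ₋₁ − Cᵢ), so τᵢ = Vᵢ/Q.
τ₁ = 32.33/0.8859 = 36.4940 h; τ₂ = 28.52/0.8859 = 32.1932 h.
Tank 1: C₁ = C_in(1 − e^(−t/τ₁)). Tank 2 (τ₁ ≠ τ₂): C₂ = C_in[1 − (τ₁ e^(−t/τ₁) − τ₂ e^(−t/τ₂))/(τ₁ − τ₂)].
At t = 26.90: e^(−t/τ₁) = 0.478496, e^(−t/τ₂) = 0.433623.
C₂ = 1.593·[1 − (36.4940·0.478496 − 32.1932·0.433623)/(4.30071)] = 1.593·0.185611 = 0.295678 g/L.

0.2957 g/L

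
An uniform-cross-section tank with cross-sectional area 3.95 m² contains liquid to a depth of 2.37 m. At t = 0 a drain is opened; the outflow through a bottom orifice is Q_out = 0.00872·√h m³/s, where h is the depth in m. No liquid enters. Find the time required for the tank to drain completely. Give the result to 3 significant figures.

With no inflow, A dh/dt = −0.00872 √h.
∫ h^(−1/2) dh = −(0.00872/A) ∫ dt, giving 2√h = 2√h₀ − (0.00872/A) t.
Tank is empty when √h = 0: t_empty = 2A√h₀/0.00872.
t_empty = 2·3.95·√2.37/0.00872 = 7.9000·1.5395/0.00872 = 1394.7 s.

1390 s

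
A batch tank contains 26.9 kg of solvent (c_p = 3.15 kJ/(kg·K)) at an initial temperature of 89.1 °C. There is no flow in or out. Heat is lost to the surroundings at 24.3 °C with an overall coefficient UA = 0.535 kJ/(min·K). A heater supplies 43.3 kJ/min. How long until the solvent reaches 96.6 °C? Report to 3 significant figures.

99.0 min

Lumped-capacitance energy balance: M c_p dT/dt = UA(T_amb − T) + Q̇.
τ = M c_p/UA = 158.38 min; T_ss = T_amb + Q̇/UA = 24.3 + 43.3/0.535 = 105.23 °C.
T(t) = T_ss + (T₀ − T_ss)e^(−t/τ); set T = 96.6:
t = −τ ln[(T − T_ss)/(T₀ − T_ss)] = −158.38 · ln(0.53516) = 99.020 min.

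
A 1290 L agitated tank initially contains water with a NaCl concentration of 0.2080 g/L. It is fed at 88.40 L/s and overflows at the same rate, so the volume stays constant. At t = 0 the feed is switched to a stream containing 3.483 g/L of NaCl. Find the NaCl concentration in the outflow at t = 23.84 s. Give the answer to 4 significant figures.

Transient balance on the dissolved component: V dC/dt = Q(C_in − C).
So dC/dt = (C_in − C)/τ with τ = V/Q = 1290/88.40 = 14.5928 s.
C approaches C_in exponentially: C(t) = C_in + (C₀ − C_in) e^(−t/τ).
C(23.84) = 3.483 + (0.2080 − 3.483)·e^(−23.84/14.5928) = 3.483 + (-3.27500)·0.195209 = 2.84369 g/L.

2.844 g/L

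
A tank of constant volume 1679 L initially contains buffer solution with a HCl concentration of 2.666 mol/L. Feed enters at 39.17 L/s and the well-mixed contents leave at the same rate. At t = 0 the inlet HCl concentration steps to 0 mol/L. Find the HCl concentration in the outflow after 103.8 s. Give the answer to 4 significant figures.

Species balance on the tank: V dC/dt = Q(C_in − C).
Time constant τ = V/Q = 1679/39.17 = 42.8644 s.
C approaches C_in exponentially: C(t) = C_in + (C₀ − C_in) e^(−t/τ).
C(103.8) = 0 + (2.666 − 0)·e^(−103.8/42.8644) = 0 + (2.66600)·0.0887805 = 0.236689 mol/L.

0.2367 mol/L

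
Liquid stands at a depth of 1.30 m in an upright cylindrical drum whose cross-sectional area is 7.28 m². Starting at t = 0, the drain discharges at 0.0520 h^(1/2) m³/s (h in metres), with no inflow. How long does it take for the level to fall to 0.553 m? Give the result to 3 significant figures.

A dh/dt = −Q_out = −0.0520 √h.
This is separable: 2 d(√h)/dt = −0.0520/A, so √h = √h₀ − (0.0520/(2A)) t.
t = 2A(√h₀ − √h)/0.0520 = 2·7.28·(√1.30 − √0.553)/0.0520
  = 14.560 × (1.1402 − 0.74364) / 0.0520 = 111.03 s.

111 s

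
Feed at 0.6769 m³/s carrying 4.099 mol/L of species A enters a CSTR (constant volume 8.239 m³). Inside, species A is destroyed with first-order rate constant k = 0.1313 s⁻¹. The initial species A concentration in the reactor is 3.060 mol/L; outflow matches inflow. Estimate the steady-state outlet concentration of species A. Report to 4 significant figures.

1.578 mol/L

V dC/dt = Q(C_in − C) − k V C.
At steady state: 0 = Q C_in − (Q + kV) C_ss, so C_ss = Q C_in/(Q + kV).
C_ss = 0.6769·4.099/(0.6769 + 0.1313·8.239) = 2.77461/1.75868 = 1.57767 mol/L.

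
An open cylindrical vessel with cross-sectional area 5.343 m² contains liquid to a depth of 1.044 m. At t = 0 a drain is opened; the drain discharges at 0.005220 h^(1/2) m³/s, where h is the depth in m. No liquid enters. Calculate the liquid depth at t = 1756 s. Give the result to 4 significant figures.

0.02689 m

Unsteady balance on liquid volume: A dh/dt = −0.005220 √h.
This is separable: 2 d(√h)/dt = −0.005220/A, so √h = √h₀ − (0.005220/(2A)) t.
√h = √1.044 − 0.005220·1756/(2·5.343) = 1.02176 − 0.857788 = 0.163975.
h = 0.163975² = 0.0268879 m.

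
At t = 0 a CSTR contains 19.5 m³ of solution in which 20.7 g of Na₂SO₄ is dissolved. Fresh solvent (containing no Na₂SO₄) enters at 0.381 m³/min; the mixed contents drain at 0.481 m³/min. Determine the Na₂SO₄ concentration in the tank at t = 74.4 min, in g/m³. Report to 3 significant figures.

Let m(t) be the amount of Na₂SO₄. Volume: V(t) = V₀ + (Q_in − Q_out) t = 19.5 − 0.10000 t; V(74.4) = 12.060 m³.
No Na₂SO₄ enters, so dm/dt = −Q_out · (m/V).
Separate: dm/m = −Q_out dt/V(t) ⇒ ln(m/m₀) = −(Q_out/(Q_in−Q_out)) ln(V/V₀).
m = m₀ (V₀/V)^(Q_out/(Q_in−Q_out)) = 20.7 × (19.5/12.060)^(-4.8100) = 2.0520 g.
C = m/V = 2.0520/12.060 = 0.17015 g/m³.

0.170 g/m³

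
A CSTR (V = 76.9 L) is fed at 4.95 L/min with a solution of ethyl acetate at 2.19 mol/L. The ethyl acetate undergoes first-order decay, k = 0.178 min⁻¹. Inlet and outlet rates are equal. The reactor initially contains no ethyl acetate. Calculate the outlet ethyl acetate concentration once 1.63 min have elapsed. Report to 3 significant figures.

Species balance: V dC/dt = Q C_in − Q C − k V C.
This is linear with rate a = Q/V + k = 0.24237 min⁻¹.
C_ss = Q C_in/(Q + kV) = 0.58163 mol/L; C(t) = C_ss + (C₀ − C_ss) e^(−a t).
C(1.63) = 0.58163 + (-0.58163)·e^(−0.24237·1.63) = 0.58163 + (-0.58163)·0.67364 = 0.18982 mol/L.

0.190 mol/L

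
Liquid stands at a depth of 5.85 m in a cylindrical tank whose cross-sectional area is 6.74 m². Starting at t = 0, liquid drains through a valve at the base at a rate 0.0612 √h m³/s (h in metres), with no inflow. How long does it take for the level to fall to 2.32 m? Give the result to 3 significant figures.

Accumulation of liquid (constant cross-section A): A dh/dt = −0.0612 √h.
∫ h^(−1/2) dh = −(0.0612/A) ∫ dt, giving 2√h = 2√h₀ − (0.0612/A) t.
t = 2A(√h₀ − √h)/0.0612 = 2·6.74·(√5.85 − √2.32)/0.0612
  = 13.480 × (2.4187 − 1.5232) / 0.0612 = 197.25 s.

197 s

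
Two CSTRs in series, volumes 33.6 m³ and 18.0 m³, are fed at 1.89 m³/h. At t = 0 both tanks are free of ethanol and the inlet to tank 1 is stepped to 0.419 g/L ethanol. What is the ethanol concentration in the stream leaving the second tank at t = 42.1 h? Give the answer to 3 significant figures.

Species balance on tank i: dCᵢ/dt = (Cᵢ₋₁ − Cᵢ)/τᵢ with τᵢ = Vᵢ/Q.
τ₁ = 33.6/1.89 = 17.778 h; τ₂ = 18.0/1.89 = 9.5238 h.
Tank 1: C₁ = C_in(1 − e^(−t/τ₁)). Tank 2 (τ₁ ≠ τ₂): C₂ = C_in[1 − (τ₁ e^(−t/τ₁) − τ₂ e^(−t/τ₂))/(τ₁ − τ₂)].
At t = 42.1: e^(−t/τ₁) = 0.093656, e^(−t/τ₂) = 0.012028.
C₂ = 0.419·[1 − (17.778·0.093656 − 9.5238·0.012028)/(8.2540)] = 0.419·0.81216 = 0.34029 g/L.

0.340 g/L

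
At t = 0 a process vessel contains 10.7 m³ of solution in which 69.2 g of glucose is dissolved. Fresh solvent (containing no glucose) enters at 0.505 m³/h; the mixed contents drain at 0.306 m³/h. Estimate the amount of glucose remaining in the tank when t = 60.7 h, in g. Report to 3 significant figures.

Total volume: dV/dt = Q_in − Q_out = 0.19900 m³/h, so V(t) = 10.7 + 0.19900 t and V(60.7) = 22.779 m³.
Solute balance: dm/dt = 0 − Q_out C = −Q_out m/V(t).
Separate: dm/m = −Q_out dt/V(t) ⇒ ln(m/m₀) = −(Q_out/(Q_in−Q_out)) ln(V/V₀).
m = m₀ (V₀/V)^(Q_out/(Q_in−Q_out)) = 69.2 × (10.7/22.779)^(1.5377) = 21.652 g.

21.7 g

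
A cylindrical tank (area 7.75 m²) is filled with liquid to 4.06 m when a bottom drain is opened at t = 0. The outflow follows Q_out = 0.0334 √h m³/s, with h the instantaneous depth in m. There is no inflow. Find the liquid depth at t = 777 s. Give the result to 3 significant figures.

0.116 m

Unsteady balance on liquid volume: A dh/dt = −0.0334 √h.
∫ h^(−1/2) dh = −(0.0334/A) ∫ dt, giving 2√h = 2√h₀ − (0.0334/A) t.
√h = √4.06 − 0.0334·777/(2·7.75) = 2.0149 − 1.6743 = 0.34063.
h = 0.34063² = 0.11603 m.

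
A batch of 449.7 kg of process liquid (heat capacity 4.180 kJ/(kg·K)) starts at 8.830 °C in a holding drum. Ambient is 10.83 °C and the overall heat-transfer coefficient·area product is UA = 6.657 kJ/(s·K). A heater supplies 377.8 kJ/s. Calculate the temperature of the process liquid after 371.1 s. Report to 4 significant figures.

51.80 °C

Lumped-capacitance energy balance: M c_p dT/dt = UA(T_amb − T) + Q̇.
dT/dt = (T_ss − T)/τ with T_ss = T_amb + Q̇/UA = 10.83 + 377.8/6.657 = 67.5823 °C, τ = M c_p/UA = 449.7·4.180/6.657 = 282.371 s.
Integrating: T(t) = T_ss + (T₀ − T_ss) e^(−t/τ).
T(371.1) = 67.5823 + (-58.7523)·0.268682 = 51.7966 °C.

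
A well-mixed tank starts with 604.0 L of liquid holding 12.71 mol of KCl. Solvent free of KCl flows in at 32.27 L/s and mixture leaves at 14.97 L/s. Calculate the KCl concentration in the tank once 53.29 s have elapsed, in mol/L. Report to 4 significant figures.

Let m(t) be the amount of KCl. Volume: V(t) = V₀ + (Q_in − Q_out) t = 604.0 + 17.3000 t; V(53.29) = 1525.92 L.
Solute balance: dm/dt = 0 − Q_out C = −Q_out m/V(t).
Separate: dm/m = −Q_out dt/V(t) ⇒ ln(m/m₀) = −(Q_out/(Q_in−Q_out)) ln(V/V₀).
m = m₀ (V₀/V)^(Q_out/(Q_in−Q_out)) = 12.71 × (604.0/1525.92)^(0.865318) = 5.69981 mol.
C = m/V = 5.69981/1525.92 = 0.00373533 mol/L.

0.003735 mol/L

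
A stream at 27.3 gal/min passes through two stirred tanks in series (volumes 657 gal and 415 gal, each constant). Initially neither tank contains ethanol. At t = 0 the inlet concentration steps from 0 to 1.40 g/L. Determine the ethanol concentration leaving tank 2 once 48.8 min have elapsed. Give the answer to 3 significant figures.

Species balance on tank i: dCᵢ/dt = (Cᵢ₋₁ − Cᵢ)/τᵢ with τᵢ = Vᵢ/Q.
τ₁ = 657/27.3 = 24.066 min; τ₂ = 415/27.3 = 15.201 min.
Solving the cascade with C₁(0)=C₂(0)=0 gives C₂(t) = C_in[1 − (τ₁ e^(−t/τ₁) − τ₂ e^(−t/τ₂))/(τ₁ − τ₂)].
At t = 48.8: e^(−t/τ₁) = 0.13163, e^(−t/τ₂) = 0.040348.
C₂ = 1.40·[1 − (24.066·0.13163 − 15.201·0.040348)/(8.8645)] = 1.40·0.71183 = 0.99657 g/L.

0.997 g/L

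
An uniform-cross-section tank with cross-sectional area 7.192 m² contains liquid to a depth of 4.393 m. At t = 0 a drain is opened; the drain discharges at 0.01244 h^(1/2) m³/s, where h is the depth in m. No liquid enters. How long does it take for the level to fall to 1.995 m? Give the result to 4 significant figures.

790.3 s

Mass balance (ρ constant): A dh/dt = −0.01244 √h.
Separate and integrate: 2(√h − √h₀) = −(0.01244/A) t.
t = 2A(√h₀ − √h)/0.01244 = 2·7.192·(√4.393 − √1.995)/0.01244
  = 14.3840 × (2.09595 − 1.41244) / 0.01244 = 790.315 s.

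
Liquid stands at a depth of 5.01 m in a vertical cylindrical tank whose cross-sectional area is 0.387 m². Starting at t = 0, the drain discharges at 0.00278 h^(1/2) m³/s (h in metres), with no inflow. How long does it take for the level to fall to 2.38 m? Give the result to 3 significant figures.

Accumulation of liquid (constant cross-section A): A dh/dt = −0.00278 √h.
This is separable: 2 d(√h)/dt = −0.00278/A, so √h = √h₀ − (0.00278/(2A)) t.
t = 2A(√h₀ − √h)/0.00278 = 2·0.387·(√5.01 − √2.38)/0.00278
  = 0.77400 × (2.2383 − 1.5427) / 0.00278 = 193.66 s.

194 s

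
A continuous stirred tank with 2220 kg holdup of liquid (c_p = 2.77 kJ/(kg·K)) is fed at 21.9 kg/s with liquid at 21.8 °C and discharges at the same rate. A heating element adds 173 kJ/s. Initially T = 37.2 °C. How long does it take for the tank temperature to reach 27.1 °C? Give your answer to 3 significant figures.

166 s

M c_p dT/dt = ṁ c_p (T_in − T) + Q̇.
τ = M/ṁ = 101.37 s; T_ss = T_in + Q̇/(ṁ c_p) = 24.652 °C.
T(t) = T_ss + (T₀ − T_ss) e^(−t/τ). Set T = 27.1:
e^(−t/τ) = (27.1 − 24.652)/(37.2 − 24.652) = 0.19510
t = −101.37 · ln(0.19510) = 165.66 s.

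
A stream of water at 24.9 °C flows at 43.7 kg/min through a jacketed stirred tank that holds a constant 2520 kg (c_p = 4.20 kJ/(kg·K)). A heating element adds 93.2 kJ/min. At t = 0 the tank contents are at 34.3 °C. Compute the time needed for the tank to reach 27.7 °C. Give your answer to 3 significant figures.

78.2 min

M c_p dT/dt = ṁ c_p (T_in − T) + Q̇.
τ = M/ṁ = 57.666 min; T_ss = T_in + Q̇/(ṁ c_p) = 25.408 °C.
T(t) = T_ss + (T₀ − T_ss) e^(−t/τ). Set T = 27.7:
e^(−t/τ) = (27.7 − 25.408)/(34.3 − 25.408) = 0.25778
t = −57.666 · ln(0.25778) = 78.175 min.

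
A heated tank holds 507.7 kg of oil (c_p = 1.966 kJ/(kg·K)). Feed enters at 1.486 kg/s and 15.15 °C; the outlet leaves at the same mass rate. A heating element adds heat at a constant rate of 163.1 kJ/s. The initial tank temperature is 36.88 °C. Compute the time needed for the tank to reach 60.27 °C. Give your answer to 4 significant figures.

395.7 s

M c_p dT/dt = ṁ c_p (T_in − T) + Q̇.
τ = M/ṁ = 341.655 s; T_ss = T_in + Q̇/(ṁ c_p) = 70.9779 °C.
T(t) = T_ss + (T₀ − T_ss) e^(−t/τ). Set T = 60.27:
e^(−t/τ) = (60.27 − 70.9779)/(36.88 − 70.9779) = 0.314035
t = −341.655 · ln(0.314035) = 395.723 s.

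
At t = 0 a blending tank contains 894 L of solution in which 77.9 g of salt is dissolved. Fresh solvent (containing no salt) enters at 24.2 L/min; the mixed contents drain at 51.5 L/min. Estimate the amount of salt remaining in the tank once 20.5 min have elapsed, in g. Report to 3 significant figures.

12.2 g

Total volume: dV/dt = Q_in − Q_out = -27.300 L/min, so V(t) = 894 − 27.300 t and V(20.5) = 334.35 L.
Species balance (pure solvent in): dm/dt = −Q_out · m/V(t).
dm/m = −Q_out dt/(V₀ − 27.300 t); integrating gives ln(m/m₀) = −(Q_out/(Q_in−Q_out)) ln(V/V₀).
m = m₀ (V₀/V)^(Q_out/(Q_in−Q_out)) = 77.9 × (894/334.35)^(-1.8864) = 12.183 g.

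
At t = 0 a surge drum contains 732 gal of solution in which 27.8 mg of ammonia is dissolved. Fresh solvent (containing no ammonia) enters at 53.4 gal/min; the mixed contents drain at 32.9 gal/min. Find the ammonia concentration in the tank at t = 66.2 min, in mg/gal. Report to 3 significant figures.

Let m(t) be the amount of ammonia. Volume: V(t) = V₀ + (Q_in − Q_out) t = 732 + 20.500 t; V(66.2) = 2089.1 gal.
Solute balance: dm/dt = 0 − Q_out C = −Q_out m/V(t).
dm/m = −Q_out dt/(V₀ + 20.500 t); integrating gives ln(m/m₀) = −(Q_out/(Q_in−Q_out)) ln(V/V₀).
m = m₀ (V₀/V)^(Q_out/(Q_in−Q_out)) = 27.8 × (732/2089.1)^(1.6049) = 5.1654 mg.
C = m/V = 5.1654/2089.1 = 0.0024726 mg/gal.

0.00247 mg/gal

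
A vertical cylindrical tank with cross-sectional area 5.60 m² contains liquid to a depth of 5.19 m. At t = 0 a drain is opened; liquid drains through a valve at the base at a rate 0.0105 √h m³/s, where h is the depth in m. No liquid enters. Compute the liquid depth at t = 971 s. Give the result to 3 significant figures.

A dh/dt = −Q_out = −0.0105 √h.
Separate and integrate: 2(√h − √h₀) = −(0.0105/A) t.
√h = √5.19 − 0.0105·971/(2·5.60) = 2.2782 − 0.91031 = 1.3678.
h = 1.3678² = 1.8710 m.

1.87 m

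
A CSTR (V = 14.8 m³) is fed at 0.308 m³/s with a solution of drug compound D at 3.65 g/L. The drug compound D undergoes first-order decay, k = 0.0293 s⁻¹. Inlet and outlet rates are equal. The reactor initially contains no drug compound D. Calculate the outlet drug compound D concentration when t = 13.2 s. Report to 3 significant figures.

Accumulation = in − out − consumed: V dC/dt = Q C_in − Q C − k V C.
This is linear with rate a = Q/V + k = 0.050111 s⁻¹.
C_ss = Q C_in/(Q + kV) = 1.5158 g/L; C(t) = C_ss + (C₀ − C_ss) e^(−a t).
C(13.2) = 1.5158 + (-1.5158)·e^(−0.050111·13.2) = 1.5158 + (-1.5158)·0.51610 = 0.73352 g/L.

0.734 g/L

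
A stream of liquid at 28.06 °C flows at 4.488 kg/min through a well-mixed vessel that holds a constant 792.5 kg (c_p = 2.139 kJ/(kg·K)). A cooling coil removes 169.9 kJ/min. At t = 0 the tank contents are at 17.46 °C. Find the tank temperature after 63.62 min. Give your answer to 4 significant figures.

15.31 °C

M c_p dT/dt = ṁ c_p (T_in − T) − Q̇.
τ = M/ṁ = 176.582 min; T_ss = T_in − Q̇/(ṁ c_p) = 28.06 − 169.9/(4.488·2.139) = 10.3618 °C.
T approaches T_ss exponentially: T(t) = T_ss + (T₀ − T_ss) e^(−t/τ).
T(63.62) = 10.3618 + (7.09823)·e^(−63.62/176.582) = 10.3618 + (7.09823)·0.697477 = 15.3126 °C.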